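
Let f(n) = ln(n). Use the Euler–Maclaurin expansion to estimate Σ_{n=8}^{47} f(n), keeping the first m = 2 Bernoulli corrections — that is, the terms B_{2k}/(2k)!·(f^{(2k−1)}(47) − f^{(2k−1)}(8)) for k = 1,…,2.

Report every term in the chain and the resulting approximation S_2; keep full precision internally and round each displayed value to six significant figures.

The integral term ∫_8^47 ln(x) dx = 125.321.
Endpoint term: (f(8) + f(47))/2 = (2.07944 + 3.85015)/2 = 2.96479.
Integral + boundary = 128.286.
k=1: B_{2}/(2)! × [f^{(1)}(47) − f^{(1)}(8)] = 1/12 × (0.0212766 − 0.125000) = -0.00864362.
Running total after k=1: 128.278.
k=2: B_{4}/(4)! × [f^{(3)}(47) − f^{(3)}(8)] = −1/720 × (1.92636e-05 − 0.00390625) = 5.39859e-06.

S_2 ≈ 128.278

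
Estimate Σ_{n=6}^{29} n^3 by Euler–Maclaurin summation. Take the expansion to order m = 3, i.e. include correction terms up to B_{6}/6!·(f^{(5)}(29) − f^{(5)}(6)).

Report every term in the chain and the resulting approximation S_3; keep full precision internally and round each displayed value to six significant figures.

S_3 ≈ 189000

The integral term ∫_6^29 x^3 dx = 176496.
½[f(6) + f(29)] = ½[216.000 + 24389.0] = 12302.5.
Integral + boundary = 188799.
Order-1 term: 1/12 · (2523.00 − 108.000) = 201.250.
After k=1: 189000.
Order-2 term: −1/720 · (6.00000 − 6.00000) = 0.00000.
After k=2: 189000.
Order-3 term: 1/30240 · (0.00000 − 0.00000) = 0.00000.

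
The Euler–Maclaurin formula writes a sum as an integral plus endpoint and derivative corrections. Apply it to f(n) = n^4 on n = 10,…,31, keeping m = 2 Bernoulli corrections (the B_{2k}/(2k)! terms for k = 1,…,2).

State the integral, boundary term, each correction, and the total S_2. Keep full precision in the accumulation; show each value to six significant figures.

Integral: ∫_10^31 x^4 dx = 5.70583e+06.
½[f(10) + f(31)] = ½[10000.0 + 923521] = 466760.
Integral + boundary = 6.17259e+06.
Order-1 term: 1/12 · (119164 − 4000.00) = 9597.00.
After k=1: 6.18219e+06.
Order-2 term: −1/720 · (744.000 − 240.000) = -0.700000.

S_2 ≈ 6.18219e+06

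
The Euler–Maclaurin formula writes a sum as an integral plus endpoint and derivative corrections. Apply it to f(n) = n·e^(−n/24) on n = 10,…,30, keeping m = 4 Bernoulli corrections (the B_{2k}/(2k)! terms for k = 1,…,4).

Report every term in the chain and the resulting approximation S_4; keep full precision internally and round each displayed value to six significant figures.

The integral term ∫_10^30 x·e^(−x/24) dx = 166.630.
½[f(10) + f(30)] = ½[6.59241 + 8.59514] = 7.59378.
Running total after boundary: 174.224.
Order-1 term: 1/12 · (-0.0716262 − 0.384557) = -0.0380153.
Partial sum through k=1: 174.186.
Order-2 term: −1/720 · (0.000870457 − 0.00295666) = 2.89751e-06.
Partial sum through k=2: 174.186.
Order-3 term: 1/30240 · (3.23831e-06 − 9.10711e-06) = -1.94074e-10.
Partial sum through k=3: 174.186.
Order-4 term: −1/1209600 · (8.62050e-09 − 2.27103e-08) = 1.16483e-14.

S_4 ≈ 174.186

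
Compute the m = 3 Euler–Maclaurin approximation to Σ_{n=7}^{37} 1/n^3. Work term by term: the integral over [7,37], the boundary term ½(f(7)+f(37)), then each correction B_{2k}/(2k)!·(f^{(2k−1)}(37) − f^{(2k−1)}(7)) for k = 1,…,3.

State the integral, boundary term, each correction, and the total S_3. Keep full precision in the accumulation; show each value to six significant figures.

The integral term ∫_7^37 1/x^3 dx = 0.00983885.
½[f(7) + f(37)] = ½[0.00291545 + 1.97422e-05] = 0.00146760.
Integral + boundary = 0.0113064.
Order-1 term: 1/12 · (-1.60072e-06 − (-0.00124948)) = 0.000103990.
Running total after k=1: 0.0114104.
Order-2 term: −1/720 · (-2.33852e-08 − (-0.000509992)) = -7.08289e-07.
Running total after k=2: 0.0114097.
Order-3 term: 1/30240 · (-7.17442e-10 − (-0.000437136)) = 1.44555e-08.

S_3 ≈ 0.0114097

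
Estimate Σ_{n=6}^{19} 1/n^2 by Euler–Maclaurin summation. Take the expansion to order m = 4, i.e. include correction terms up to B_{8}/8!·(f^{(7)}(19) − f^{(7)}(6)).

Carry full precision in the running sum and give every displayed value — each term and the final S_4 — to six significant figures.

The integral term ∫_6^19 1/x^2 dx = 0.114035.
½[f(6) + f(19)] = ½[0.0277778 + 0.00277008] = 0.0152739.
Running total after boundary: 0.129309.
Correction k=1: B_{2}/2! · (f^{(1)}(19) − f^{(1)}(6)) = 1/12 · (-0.000291588 − (-0.00925926)) = 0.000747306.
Running total after k=1: 0.130056.
Correction k=2: B_{4}/4! · (f^{(3)}(19) − f^{(3)}(6)) = −1/720 · (-9.69267e-06 − (-0.00308642)) = -4.27323e-06.
Running total after k=2: 0.130052.
Correction k=3: B_{6}/6! · (f^{(5)}(19) − f^{(5)}(6)) = 1/30240 · (-8.05485e-07 − (-0.00257202)) = 8.50268e-08.
Running total after k=3: 0.130052.
Correction k=4: B_{8}/8! · (f^{(7)}(19) − f^{(7)}(6)) = −1/1209600 · (-1.24951e-07 − (-0.00400091)) = -3.30753e-09.

S_4 ≈ 0.130052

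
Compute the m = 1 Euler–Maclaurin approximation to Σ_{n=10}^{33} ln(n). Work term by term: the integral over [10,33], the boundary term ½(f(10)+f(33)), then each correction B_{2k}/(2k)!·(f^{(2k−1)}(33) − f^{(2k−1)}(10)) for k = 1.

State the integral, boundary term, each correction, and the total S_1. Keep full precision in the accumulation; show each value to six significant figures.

S_1 ≈ 72.2526

∫_10^33 ln(x) dx evaluates to 69.3589.
½[f(10) + f(33)] = ½[2.30259 + 3.49651] = 2.89955.
Running total after boundary: 72.2584.
Order-1 term: 1/12 · (0.0303030 − 0.100000) = -0.00580808.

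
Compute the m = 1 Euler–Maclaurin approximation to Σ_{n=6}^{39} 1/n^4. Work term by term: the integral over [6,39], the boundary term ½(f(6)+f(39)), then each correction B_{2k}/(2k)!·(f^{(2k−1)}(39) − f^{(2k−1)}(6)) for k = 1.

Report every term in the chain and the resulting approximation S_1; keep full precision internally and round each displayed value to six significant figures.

Integral: ∫_6^39 1/x^4 dx = 0.00153759.
½[f(6) + f(39)] = ½[0.000771605 + 4.32257e-07] = 0.000386019.
So far: 0.00192361.
Correction k=1: B_{2}/2! · (f^{(1)}(39) − f^{(1)}(6)) = 1/12 · (-4.43340e-08 − (-0.000514403)) = 4.28632e-05.

S_1 ≈ 0.00196647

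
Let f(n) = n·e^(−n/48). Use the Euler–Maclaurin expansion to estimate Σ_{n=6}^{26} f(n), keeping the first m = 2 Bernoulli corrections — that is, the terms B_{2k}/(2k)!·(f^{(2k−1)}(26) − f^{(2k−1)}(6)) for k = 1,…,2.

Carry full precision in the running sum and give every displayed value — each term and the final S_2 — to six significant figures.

S_2 ≈ 231.126

The integral term ∫_6^26 x·e^(−x/48) dx = 220.957.
Endpoint term: (f(6) + f(26))/2 = (5.29498 + 15.1262)/2 = 10.2106.
Running total after boundary: 231.168.
Order-1 term: 1/12 · (0.266648 − 0.772185) = -0.0421281.
Partial sum through k=1: 231.126.
Order-2 term: −1/720 · (0.000620748 − 0.00110121) = 6.67303e-07.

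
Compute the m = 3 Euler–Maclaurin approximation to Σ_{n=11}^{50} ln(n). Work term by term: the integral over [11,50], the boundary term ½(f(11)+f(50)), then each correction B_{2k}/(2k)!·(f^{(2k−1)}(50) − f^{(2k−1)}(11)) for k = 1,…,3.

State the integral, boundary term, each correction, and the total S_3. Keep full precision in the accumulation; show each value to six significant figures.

S_3 ≈ 133.373

The integral term ∫_11^50 ln(x) dx = 130.224.
Boundary: ½(f(11) + f(50)) = ½(2.39790 + 3.91202) = 3.15496.
So far: 133.379.
k=1: B_{2}/(2)! × [f^{(1)}(50) − f^{(1)}(11)] = 1/12 × (0.0200000 − 0.0909091) = -0.00590909.
After k=1: 133.373.
k=2: B_{4}/(4)! × [f^{(3)}(50) − f^{(3)}(11)] = −1/720 × (1.60000e-05 − 0.00150263) = 2.06476e-06.
After k=2: 133.373.
k=3: B_{6}/(6)! × [f^{(5)}(50) − f^{(5)}(11)] = 1/30240 × (7.68000e-08 − 0.000149021) = -4.92541e-09.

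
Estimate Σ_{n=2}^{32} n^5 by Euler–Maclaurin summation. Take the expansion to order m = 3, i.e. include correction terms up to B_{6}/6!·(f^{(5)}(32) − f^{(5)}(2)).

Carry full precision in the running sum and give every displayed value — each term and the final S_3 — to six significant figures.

S_3 ≈ 1.96171e+08

∫_2^32 x^5 dx evaluates to 1.78957e+08.
Endpoint term: (f(2) + f(32))/2 = (32.0000 + 3.35544e+07)/2 = 1.67772e+07.
So far: 1.95734e+08.
Correction k=1: B_{2}/2! · (f^{(1)}(32) − f^{(1)}(2)) = 1/12 · (5.24288e+06 − 80.0000) = 436900.
Running total after k=1: 1.96171e+08.
Correction k=2: B_{4}/4! · (f^{(3)}(32) − f^{(3)}(2)) = −1/720 · (61440.0 − 240.000) = -85.0000.
Running total after k=2: 1.96171e+08.
Correction k=3: B_{6}/6! · (f^{(5)}(32) − f^{(5)}(2)) = 1/30240 · (120.000 − 120.000) = 0.00000.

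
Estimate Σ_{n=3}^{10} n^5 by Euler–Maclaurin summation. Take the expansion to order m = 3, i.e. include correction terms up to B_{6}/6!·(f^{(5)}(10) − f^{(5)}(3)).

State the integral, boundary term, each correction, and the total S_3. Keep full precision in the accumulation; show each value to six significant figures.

S_3 ≈ 220792

∫_3^10 x^5 dx evaluates to 166545.
Endpoint term: (f(3) + f(10))/2 = (243.000 + 100000)/2 = 50121.5.
Integral + boundary = 216667.
k=1: B_{2}/(2)! × [f^{(1)}(10) − f^{(1)}(3)] = 1/12 × (50000.0 − 405.000) = 4132.92.
Partial sum through k=1: 220800.
k=2: B_{4}/(4)! × [f^{(3)}(10) − f^{(3)}(3)] = −1/720 × (6000.00 − 540.000) = -7.58333.
Partial sum through k=2: 220792.
k=3: B_{6}/(6)! × [f^{(5)}(10) − f^{(5)}(3)] = 1/30240 × (120.000 − 120.000) = 0.00000.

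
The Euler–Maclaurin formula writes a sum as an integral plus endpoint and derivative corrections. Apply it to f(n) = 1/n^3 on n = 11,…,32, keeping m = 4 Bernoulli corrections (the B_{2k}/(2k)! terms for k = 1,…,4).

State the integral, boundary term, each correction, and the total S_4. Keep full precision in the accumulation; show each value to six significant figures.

The integral term ∫_11^32 1/x^3 dx = 0.00364395.
½[f(11) + f(32)] = ½[0.000751315 + 3.05176e-05] = 0.000390916.
Running total after boundary: 0.00403487.
k=1: B_{2}/(2)! × [f^{(1)}(32) − f^{(1)}(11)] = 1/12 × (-2.86102e-06 − (-0.000204904)) = 1.68369e-05.
After k=1: 0.00405170.
k=2: B_{4}/(4)! × [f^{(3)}(32) − f^{(3)}(11)] = −1/720 × (-5.58794e-08 − (-3.38684e-05)) = -4.69619e-08.
After k=2: 0.00405166.
k=3: B_{6}/(6)! × [f^{(5)}(32) − f^{(5)}(11)] = 1/30240 × (-2.29193e-09 − (-1.17560e-05)) = 3.88680e-10.
After k=3: 0.00405166.
k=4: B_{8}/(8)! × [f^{(7)}(32) − f^{(7)}(11)] = −1/1209600 × (-1.61151e-10 − (-6.99530e-06)) = -5.78302e-12.

S_4 ≈ 0.00405166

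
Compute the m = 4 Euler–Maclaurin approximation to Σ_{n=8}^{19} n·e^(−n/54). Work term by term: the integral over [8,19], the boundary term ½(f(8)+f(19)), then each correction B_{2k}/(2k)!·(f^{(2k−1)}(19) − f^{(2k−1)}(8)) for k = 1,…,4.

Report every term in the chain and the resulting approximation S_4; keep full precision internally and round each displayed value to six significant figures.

Integral: ∫_8^19 x·e^(−x/54) dx = 114.251.
Boundary: ½(f(8) + f(19)) = ½(6.89843 + 13.3643) = 10.1314.
Running total after boundary: 124.382.
Order-1 term: 1/12 · (0.455897 − 0.734555) = -0.0232215.
After k=1: 124.359.
Order-2 term: −1/720 · (0.000638774 − 0.000843334) = 2.84110e-07.
After k=2: 124.359.
Order-3 term: 1/30240 · (3.84501e-07 − 4.92031e-07) = -3.55589e-12.
After k=3: 124.359.
Order-4 term: −1/1209600 · (1.88595e-10 − 2.38290e-10) = 4.10834e-17.

S_4 ≈ 124.359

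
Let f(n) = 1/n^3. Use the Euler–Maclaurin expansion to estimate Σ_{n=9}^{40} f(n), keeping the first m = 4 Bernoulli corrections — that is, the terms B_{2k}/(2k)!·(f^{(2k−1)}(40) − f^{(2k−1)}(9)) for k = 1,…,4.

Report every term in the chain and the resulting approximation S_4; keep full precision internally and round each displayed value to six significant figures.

S_4 ≈ 0.00659187

The integral term ∫_9^40 1/x^3 dx = 0.00586034.
½[f(9) + f(40)] = ½[0.00137174 + 1.56250e-05] = 0.000693684.
Integral + boundary = 0.00655402.
Order-1 term: 1/12 · (-1.17187e-06 − (-0.000457247)) = 3.80063e-05.
After k=1: 0.00659203.
Order-2 term: −1/720 · (-1.46484e-08 − (-0.000112901)) = -1.56786e-07.
After k=2: 0.00659187.
Order-3 term: 1/30240 · (-3.84521e-10 − (-5.85410e-05)) = 1.93587e-09.
After k=3: 0.00659187.
Order-4 term: −1/1209600 · (-1.73035e-11 − (-5.20365e-05)) = -4.30196e-11.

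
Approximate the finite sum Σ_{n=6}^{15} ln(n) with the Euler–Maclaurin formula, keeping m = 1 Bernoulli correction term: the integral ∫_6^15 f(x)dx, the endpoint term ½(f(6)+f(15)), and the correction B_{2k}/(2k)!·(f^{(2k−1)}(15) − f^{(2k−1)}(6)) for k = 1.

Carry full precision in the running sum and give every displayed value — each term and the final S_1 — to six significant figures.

S_1 ≈ 23.1118

Integral: ∫_6^15 ln(x) dx = 20.8702.
½[f(6) + f(15)] = ½[1.79176 + 2.70805] = 2.24990.
So far: 23.1201.
k=1: B_{2}/(2)! × [f^{(1)}(15) − f^{(1)}(6)] = 1/12 × (0.0666667 − 0.166667) = -0.00833333.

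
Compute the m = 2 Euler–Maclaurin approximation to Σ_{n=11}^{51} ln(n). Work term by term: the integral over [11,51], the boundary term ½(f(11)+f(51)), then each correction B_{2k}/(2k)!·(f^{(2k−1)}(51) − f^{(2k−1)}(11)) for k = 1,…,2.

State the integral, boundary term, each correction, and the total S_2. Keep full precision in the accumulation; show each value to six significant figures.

Integral: ∫_11^51 ln(x) dx = 134.146.
Boundary: ½(f(11) + f(51)) = ½(2.39790 + 3.93183) = 3.16486.
So far: 137.311.
Correction k=1: B_{2}/2! · (f^{(1)}(51) − f^{(1)}(11)) = 1/12 · (0.0196078 − 0.0909091) = -0.00594177.
After k=1: 137.305.
Correction k=2: B_{4}/4! · (f^{(3)}(51) − f^{(3)}(11)) = −1/720 · (1.50772e-05 − 0.00150263) = 2.06605e-06.

S_2 ≈ 137.305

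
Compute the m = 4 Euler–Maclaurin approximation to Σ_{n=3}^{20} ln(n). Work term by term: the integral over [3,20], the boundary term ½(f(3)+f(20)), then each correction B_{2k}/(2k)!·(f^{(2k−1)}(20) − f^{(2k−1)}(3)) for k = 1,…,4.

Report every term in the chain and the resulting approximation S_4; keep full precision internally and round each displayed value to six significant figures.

S_4 ≈ 41.6425

Integral: ∫_3^20 ln(x) dx = 39.6188.
Endpoint term: (f(3) + f(20))/2 = (1.09861 + 2.99573)/2 = 2.04717.
Running total after boundary: 41.6660.
k=1: B_{2}/(2)! × [f^{(1)}(20) − f^{(1)}(3)] = 1/12 × (0.0500000 − 0.333333) = -0.0236111.
Running total after k=1: 41.6424.
k=2: B_{4}/(4)! × [f^{(3)}(20) − f^{(3)}(3)] = −1/720 × (0.000250000 − 0.0740741) = 0.000102533.
Running total after k=2: 41.6425.
k=3: B_{6}/(6)! × [f^{(5)}(20) − f^{(5)}(3)] = 1/30240 × (7.50000e-06 − 0.0987654) = -3.26580e-06.
Running total after k=3: 41.6425.
k=4: B_{8}/(8)! × [f^{(7)}(20) − f^{(7)}(3)] = −1/1209600 × (5.62500e-07 − 0.329218) = 2.72171e-07.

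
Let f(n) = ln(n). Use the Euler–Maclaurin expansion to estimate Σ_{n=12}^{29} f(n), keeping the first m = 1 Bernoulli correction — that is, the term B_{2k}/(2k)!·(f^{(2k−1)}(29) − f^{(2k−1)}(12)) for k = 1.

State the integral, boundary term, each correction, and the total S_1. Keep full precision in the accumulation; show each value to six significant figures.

S_1 ≈ 53.7547

The integral term ∫_12^29 ln(x) dx = 50.8327.
Endpoint term: (f(12) + f(29))/2 = (2.48491 + 3.36730)/2 = 2.92610.
Integral + boundary = 53.7588.
Correction k=1: B_{2}/2! · (f^{(1)}(29) − f^{(1)}(12)) = 1/12 · (0.0344828 − 0.0833333) = -0.00407088.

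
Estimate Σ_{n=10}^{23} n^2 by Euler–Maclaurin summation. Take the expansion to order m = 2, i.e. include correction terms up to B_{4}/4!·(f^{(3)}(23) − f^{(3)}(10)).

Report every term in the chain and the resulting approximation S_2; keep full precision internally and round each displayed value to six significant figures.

∫_10^23 x^2 dx evaluates to 3722.33.
Endpoint term: (f(10) + f(23))/2 = (100.000 + 529.000)/2 = 314.500.
Integral + boundary = 4036.83.
Order-1 term: 1/12 · (46.0000 − 20.0000) = 2.16667.
After k=1: 4039.00.
Order-2 term: −1/720 · (0.00000 − 0.00000) = 0.00000.

S_2 ≈ 4039.00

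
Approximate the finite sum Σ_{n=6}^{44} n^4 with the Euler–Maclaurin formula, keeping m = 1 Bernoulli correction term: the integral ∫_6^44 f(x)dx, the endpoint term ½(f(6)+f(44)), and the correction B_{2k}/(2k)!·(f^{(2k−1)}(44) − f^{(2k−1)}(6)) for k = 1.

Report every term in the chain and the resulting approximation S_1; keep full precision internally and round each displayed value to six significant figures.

S_1 ≈ 3.48847e+07

The integral term ∫_6^44 x^4 dx = 3.29817e+07.
Boundary: ½(f(6) + f(44)) = ½(1296.00 + 3.74810e+06) = 1.87470e+06.
So far: 3.48564e+07.
Order-1 term: 1/12 · (340736 − 864.000) = 28322.7.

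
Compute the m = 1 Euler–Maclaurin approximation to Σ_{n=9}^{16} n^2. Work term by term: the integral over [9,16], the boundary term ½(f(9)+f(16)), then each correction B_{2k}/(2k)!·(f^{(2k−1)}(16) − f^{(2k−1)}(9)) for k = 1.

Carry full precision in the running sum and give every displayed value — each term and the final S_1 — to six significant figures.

S_1 ≈ 1292.00

Integral: ∫_9^16 x^2 dx = 1122.33.
Boundary: ½(f(9) + f(16)) = ½(81.0000 + 256.000) = 168.500.
Integral + boundary = 1290.83.
Order-1 term: 1/12 · (32.0000 − 18.0000) = 1.16667.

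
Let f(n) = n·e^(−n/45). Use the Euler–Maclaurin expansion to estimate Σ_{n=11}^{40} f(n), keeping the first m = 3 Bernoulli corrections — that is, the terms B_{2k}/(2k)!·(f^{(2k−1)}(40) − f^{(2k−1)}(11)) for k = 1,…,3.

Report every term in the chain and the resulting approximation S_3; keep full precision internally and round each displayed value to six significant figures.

The integral term ∫_11^40 x·e^(−x/45) dx = 401.007.
½[f(11) + f(40)] = ½[8.61453 + 16.4445] = 12.5295.
Integral + boundary = 413.537.
Correction k=1: B_{2}/2! · (f^{(1)}(40) − f^{(1)}(11)) = 1/12 · (0.0456791 − 0.591705) = -0.0455022.
Partial sum through k=1: 413.491.
Correction k=2: B_{4}/4! · (f^{(3)}(40) − f^{(3)}(11)) = −1/720 · (0.000428594 − 0.00106567) = 8.84829e-07.
Partial sum through k=2: 413.491.
Correction k=3: B_{6}/6! · (f^{(5)}(40) − f^{(5)}(11)) = 1/30240 · (4.12164e-07 − 9.08218e-07) = -1.64039e-11.

S_3 ≈ 413.491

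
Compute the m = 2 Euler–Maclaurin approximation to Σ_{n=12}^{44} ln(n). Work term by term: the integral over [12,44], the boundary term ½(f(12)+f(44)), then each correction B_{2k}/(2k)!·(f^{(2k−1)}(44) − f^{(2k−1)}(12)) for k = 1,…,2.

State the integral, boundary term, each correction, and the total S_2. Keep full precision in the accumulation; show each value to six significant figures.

S_2 ≈ 107.815

The integral term ∫_12^44 ln(x) dx = 104.685.
½[f(12) + f(44)] = ½[2.48491 + 3.78419] = 3.13455.
So far: 107.820.
k=1: B_{2}/(2)! × [f^{(1)}(44) − f^{(1)}(12)] = 1/12 × (0.0227273 − 0.0833333) = -0.00505051.
Partial sum through k=1: 107.815.
k=2: B_{4}/(4)! × [f^{(3)}(44) − f^{(3)}(12)] = −1/720 × (2.34786e-05 − 0.00115741) = 1.57490e-06.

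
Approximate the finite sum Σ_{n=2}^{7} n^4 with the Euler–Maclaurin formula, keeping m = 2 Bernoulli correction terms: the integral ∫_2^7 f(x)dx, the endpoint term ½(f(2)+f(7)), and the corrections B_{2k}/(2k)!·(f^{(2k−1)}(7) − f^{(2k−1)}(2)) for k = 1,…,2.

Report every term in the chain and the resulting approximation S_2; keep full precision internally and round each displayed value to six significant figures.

∫_2^7 x^4 dx evaluates to 3355.00.
Boundary: ½(f(2) + f(7)) = ½(16.0000 + 2401.00) = 1208.50.
Running total after boundary: 4563.50.
k=1: B_{2}/(2)! × [f^{(1)}(7) − f^{(1)}(2)] = 1/12 × (1372.00 − 32.0000) = 111.667.
Partial sum through k=1: 4675.17.
k=2: B_{4}/(4)! × [f^{(3)}(7) − f^{(3)}(2)] = −1/720 × (168.000 − 48.0000) = -0.166667.

S_2 ≈ 4675.00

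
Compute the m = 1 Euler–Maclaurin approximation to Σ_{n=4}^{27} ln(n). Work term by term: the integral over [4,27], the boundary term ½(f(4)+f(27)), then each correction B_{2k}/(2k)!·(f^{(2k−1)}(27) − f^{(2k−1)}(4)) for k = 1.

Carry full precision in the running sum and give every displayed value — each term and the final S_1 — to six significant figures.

The integral term ∫_4^27 ln(x) dx = 60.4424.
½[f(4) + f(27)] = ½[1.38629 + 3.29584] = 2.34107.
Running total after boundary: 62.7835.
k=1: B_{2}/(2)! × [f^{(1)}(27) − f^{(1)}(4)] = 1/12 × (0.0370370 − 0.250000) = -0.0177469.

S_1 ≈ 62.7657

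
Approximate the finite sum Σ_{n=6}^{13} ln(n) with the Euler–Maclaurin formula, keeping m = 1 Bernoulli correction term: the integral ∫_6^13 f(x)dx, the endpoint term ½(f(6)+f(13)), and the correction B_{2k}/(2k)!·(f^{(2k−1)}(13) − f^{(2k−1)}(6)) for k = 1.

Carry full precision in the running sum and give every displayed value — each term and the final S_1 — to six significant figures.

S_1 ≈ 17.7647

∫_6^13 ln(x) dx evaluates to 15.5938.
½[f(6) + f(13)] = ½[1.79176 + 2.56495] = 2.17835.
So far: 17.7721.
Correction k=1: B_{2}/2! · (f^{(1)}(13) − f^{(1)}(6)) = 1/12 · (0.0769231 − 0.166667) = -0.00747863.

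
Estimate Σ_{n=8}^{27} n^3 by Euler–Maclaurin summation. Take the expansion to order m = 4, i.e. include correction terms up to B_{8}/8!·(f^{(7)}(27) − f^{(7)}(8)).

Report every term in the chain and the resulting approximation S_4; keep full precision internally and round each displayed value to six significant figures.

Integral: ∫_8^27 x^3 dx = 131836.
½[f(8) + f(27)] = ½[512.000 + 19683.0] = 10097.5.
Running total after boundary: 141934.
Order-1 term: 1/12 · (2187.00 − 192.000) = 166.250.
After k=1: 142100.
Order-2 term: −1/720 · (6.00000 − 6.00000) = 0.00000.
After k=2: 142100.
Order-3 term: 1/30240 · (0.00000 − 0.00000) = 0.00000.
After k=3: 142100.
Order-4 term: −1/1209600 · (0.00000 − 0.00000) = 0.00000.

S_4 ≈ 142100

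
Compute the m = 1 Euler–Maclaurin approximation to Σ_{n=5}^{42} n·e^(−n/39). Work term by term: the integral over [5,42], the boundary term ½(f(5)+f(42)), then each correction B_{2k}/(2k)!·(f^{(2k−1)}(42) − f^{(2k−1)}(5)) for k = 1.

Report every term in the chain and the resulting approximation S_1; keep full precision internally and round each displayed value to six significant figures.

The integral term ∫_5^42 x·e^(−x/39) dx = 433.431.
Boundary: ½(f(5) + f(42)) = ½(4.39836 + 14.3070) = 9.35267.
So far: 442.783.
k=1: B_{2}/(2)! × [f^{(1)}(42) − f^{(1)}(5)] = 1/12 × (-0.0262032 − 0.766894) = -0.0660915.

S_1 ≈ 442.717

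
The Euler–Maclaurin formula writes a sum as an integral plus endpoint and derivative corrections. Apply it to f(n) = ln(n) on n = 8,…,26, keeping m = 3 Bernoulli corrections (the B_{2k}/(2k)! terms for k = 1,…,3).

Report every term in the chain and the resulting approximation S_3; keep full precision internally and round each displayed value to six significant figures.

S_3 ≈ 52.7365

Integral: ∫_8^26 ln(x) dx = 50.0750.
Endpoint term: (f(8) + f(26))/2 = (2.07944 + 3.25810)/2 = 2.66877.
Running total after boundary: 52.7437.
k=1: B_{2}/(2)! × [f^{(1)}(26) − f^{(1)}(8)] = 1/12 × (0.0384615 − 0.125000) = -0.00721154.
After k=1: 52.7365.
k=2: B_{4}/(4)! × [f^{(3)}(26) − f^{(3)}(8)] = −1/720 × (0.000113792 − 0.00390625) = 5.26730e-06.
After k=2: 52.7365.
k=3: B_{6}/(6)! × [f^{(5)}(26) − f^{(5)}(8)] = 1/30240 × (2.01997e-06 − 0.000732422) = -2.41535e-08.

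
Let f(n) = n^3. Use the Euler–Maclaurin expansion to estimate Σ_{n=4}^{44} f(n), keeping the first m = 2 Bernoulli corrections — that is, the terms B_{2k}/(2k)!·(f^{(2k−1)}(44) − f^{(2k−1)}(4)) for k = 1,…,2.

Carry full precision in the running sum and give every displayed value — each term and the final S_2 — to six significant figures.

S_2 ≈ 980064

The integral term ∫_4^44 x^3 dx = 936960.
Boundary: ½(f(4) + f(44)) = ½(64.0000 + 85184.0) = 42624.0.
Integral + boundary = 979584.
Order-1 term: 1/12 · (5808.00 − 48.0000) = 480.000.
After k=1: 980064.
Order-2 term: −1/720 · (6.00000 − 6.00000) = 0.00000.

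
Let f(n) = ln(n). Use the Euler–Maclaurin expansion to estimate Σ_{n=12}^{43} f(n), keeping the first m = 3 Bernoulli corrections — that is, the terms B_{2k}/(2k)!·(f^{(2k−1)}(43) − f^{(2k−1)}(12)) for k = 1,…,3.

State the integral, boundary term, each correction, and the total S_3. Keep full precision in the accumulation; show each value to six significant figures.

The integral term ∫_12^43 ln(x) dx = 100.913.
Endpoint term: (f(12) + f(43))/2 = (2.48491 + 3.76120)/2 = 3.12305.
So far: 104.036.
k=1: B_{2}/(2)! × [f^{(1)}(43) − f^{(1)}(12)] = 1/12 × (0.0232558 − 0.0833333) = -0.00500646.
Running total after k=1: 104.031.
k=2: B_{4}/(4)! × [f^{(3)}(43) − f^{(3)}(12)] = −1/720 × (2.51550e-05 − 0.00115741) = 1.57257e-06.
Running total after k=2: 104.031.
k=3: B_{6}/(6)! × [f^{(5)}(43) − f^{(5)}(12)] = 1/30240 × (1.63256e-07 − 9.64506e-05) = -3.18411e-09.

S_3 ≈ 104.031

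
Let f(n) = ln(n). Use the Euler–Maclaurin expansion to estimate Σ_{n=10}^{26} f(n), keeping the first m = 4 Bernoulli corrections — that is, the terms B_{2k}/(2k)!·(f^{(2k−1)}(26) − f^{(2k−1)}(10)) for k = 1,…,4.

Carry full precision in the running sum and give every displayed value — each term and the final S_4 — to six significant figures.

S_4 ≈ 48.4599

∫_10^26 ln(x) dx evaluates to 45.6847.
Endpoint term: (f(10) + f(26))/2 = (2.30259 + 3.25810)/2 = 2.78034.
So far: 48.4650.
Order-1 term: 1/12 · (0.0384615 − 0.100000) = -0.00512821.
Partial sum through k=1: 48.4599.
Order-2 term: −1/720 · (0.000113792 − 0.00200000) = 2.61973e-06.
Partial sum through k=2: 48.4599.
Order-3 term: 1/30240 · (2.01997e-06 − 0.000240000) = -7.86971e-09.
Partial sum through k=3: 48.4599.
Order-4 term: −1/1209600 · (8.96436e-08 − 7.20000e-05) = 5.94497e-11.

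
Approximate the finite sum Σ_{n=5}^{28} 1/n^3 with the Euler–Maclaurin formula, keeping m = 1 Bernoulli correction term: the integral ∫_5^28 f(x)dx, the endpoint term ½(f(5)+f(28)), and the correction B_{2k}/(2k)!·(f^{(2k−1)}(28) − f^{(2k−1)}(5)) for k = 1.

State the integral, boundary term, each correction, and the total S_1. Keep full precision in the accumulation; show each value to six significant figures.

∫_5^28 1/x^3 dx evaluates to 0.0193622.
Boundary: ½(f(5) + f(28)) = ½(0.00800000 + 4.55539e-05) = 0.00402278.
Integral + boundary = 0.0233850.
Order-1 term: 1/12 · (-4.88078e-06 − (-0.00480000)) = 0.000399593.

S_1 ≈ 0.0237846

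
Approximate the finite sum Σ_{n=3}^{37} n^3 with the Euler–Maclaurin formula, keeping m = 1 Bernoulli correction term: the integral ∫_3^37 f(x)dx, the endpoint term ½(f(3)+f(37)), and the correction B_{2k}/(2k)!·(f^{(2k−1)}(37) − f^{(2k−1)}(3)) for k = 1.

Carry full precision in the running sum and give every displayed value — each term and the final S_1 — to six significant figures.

S_1 ≈ 494200

Integral: ∫_3^37 x^3 dx = 468520.
Boundary: ½(f(3) + f(37)) = ½(27.0000 + 50653.0) = 25340.0.
So far: 493860.
k=1: B_{2}/(2)! × [f^{(1)}(37) − f^{(1)}(3)] = 1/12 × (4107.00 − 27.0000) = 340.000.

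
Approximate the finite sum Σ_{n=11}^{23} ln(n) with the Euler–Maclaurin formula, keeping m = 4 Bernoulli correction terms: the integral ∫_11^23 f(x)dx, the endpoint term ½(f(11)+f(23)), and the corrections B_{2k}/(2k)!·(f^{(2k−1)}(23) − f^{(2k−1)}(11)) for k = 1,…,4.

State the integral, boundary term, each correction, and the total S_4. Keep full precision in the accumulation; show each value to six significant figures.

S_4 ≈ 36.5023

∫_11^23 ln(x) dx evaluates to 33.7395.
Endpoint term: (f(11) + f(23))/2 = (2.39790 + 3.13549)/2 = 2.76669.
Integral + boundary = 36.5062.
Order-1 term: 1/12 · (0.0434783 − 0.0909091) = -0.00395257.
After k=1: 36.5023.
Order-2 term: −1/720 · (0.000164379 − 0.00150263) = 1.85868e-06.
After k=2: 36.5023.
Order-3 term: 1/30240 · (3.72883e-06 − 0.000149021) = -4.80464e-09.
After k=3: 36.5023.
Order-4 term: −1/1209600 · (2.11465e-07 − 3.69474e-05) = 3.03703e-11.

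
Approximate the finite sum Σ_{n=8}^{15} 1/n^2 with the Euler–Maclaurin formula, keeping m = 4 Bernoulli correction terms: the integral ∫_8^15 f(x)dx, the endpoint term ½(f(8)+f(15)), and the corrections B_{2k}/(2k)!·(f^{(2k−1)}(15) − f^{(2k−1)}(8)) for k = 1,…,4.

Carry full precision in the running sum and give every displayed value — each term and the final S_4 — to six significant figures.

The integral term ∫_8^15 1/x^2 dx = 0.0583333.
½[f(8) + f(15)] = ½[0.0156250 + 0.00444444] = 0.0100347.
Integral + boundary = 0.0683681.
k=1: B_{2}/(2)! × [f^{(1)}(15) − f^{(1)}(8)] = 1/12 × (-0.000592593 − (-0.00390625)) = 0.000276138.
Partial sum through k=1: 0.0686442.
k=2: B_{4}/(4)! × [f^{(3)}(15) − f^{(3)}(8)] = −1/720 × (-3.16049e-05 − (-0.000732422)) = -9.73357e-07.
Partial sum through k=2: 0.0686432.
k=3: B_{6}/(6)! × [f^{(5)}(15) − f^{(5)}(8)] = 1/30240 × (-4.21399e-06 − (-0.000343323)) = 1.12139e-08.
Partial sum through k=3: 0.0686432.
k=4: B_{8}/(8)! × [f^{(7)}(15) − f^{(7)}(8)] = −1/1209600 × (-1.04882e-06 − (-0.000300407)) = -2.47486e-10.

S_4 ≈ 0.0686432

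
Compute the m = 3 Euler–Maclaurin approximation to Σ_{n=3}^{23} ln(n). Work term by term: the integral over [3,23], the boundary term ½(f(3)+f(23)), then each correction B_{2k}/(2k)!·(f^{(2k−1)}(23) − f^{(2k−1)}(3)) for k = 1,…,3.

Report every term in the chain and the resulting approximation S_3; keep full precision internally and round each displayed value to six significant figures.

S_3 ≈ 50.9135

∫_3^23 ln(x) dx evaluates to 48.8205.
½[f(3) + f(23)] = ½[1.09861 + 3.13549] = 2.11705.
So far: 50.9376.
Order-1 term: 1/12 · (0.0434783 − 0.333333) = -0.0241546.
Partial sum through k=1: 50.9134.
Order-2 term: −1/720 · (0.000164379 − 0.0740741) = 0.000102652.
Partial sum through k=2: 50.9135.
Order-3 term: 1/30240 · (3.72883e-06 − 0.0987654) = -3.26593e-06.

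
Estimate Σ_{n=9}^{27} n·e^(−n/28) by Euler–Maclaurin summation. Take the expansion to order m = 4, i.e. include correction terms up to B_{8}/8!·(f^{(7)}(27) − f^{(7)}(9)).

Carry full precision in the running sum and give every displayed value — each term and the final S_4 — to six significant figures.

S_4 ≈ 172.453

∫_9^27 x·e^(−x/28) dx evaluates to 164.083.
Endpoint term: (f(9) + f(27))/2 = (6.52601 + 10.2939)/2 = 8.40995.
So far: 172.493.
k=1: B_{2}/(2)! × [f^{(1)}(27) − f^{(1)}(9)] = 1/12 × (0.0136163 − 0.492041) = -0.0398687.
Running total after k=1: 172.453.
k=2: B_{4}/(4)! × [f^{(3)}(27) − f^{(3)}(9)] = −1/720 × (0.000989958 − 0.00247738) = 2.06586e-06.
Running total after k=2: 172.453.
k=3: B_{6}/(6)! × [f^{(5)}(27) − f^{(5)}(9)] = 1/30240 × (2.50325e-06 − 5.51933e-06) = -9.97381e-11.
Running total after k=3: 172.453.
k=4: B_{8}/(8)! × [f^{(7)}(27) − f^{(7)}(9)] = −1/1209600 × (4.77525e-09 − 1.00494e-08) = 4.36025e-15.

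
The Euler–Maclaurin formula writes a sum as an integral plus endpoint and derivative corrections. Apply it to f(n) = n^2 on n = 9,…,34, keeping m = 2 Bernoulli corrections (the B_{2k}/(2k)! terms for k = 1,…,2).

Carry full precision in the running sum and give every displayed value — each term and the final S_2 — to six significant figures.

S_2 ≈ 13481.0

∫_9^34 x^2 dx evaluates to 12858.3.
Endpoint term: (f(9) + f(34))/2 = (81.0000 + 1156.00)/2 = 618.500.
Integral + boundary = 13476.8.
k=1: B_{2}/(2)! × [f^{(1)}(34) − f^{(1)}(9)] = 1/12 × (68.0000 − 18.0000) = 4.16667.
Running total after k=1: 13481.0.
k=2: B_{4}/(4)! × [f^{(3)}(34) − f^{(3)}(9)] = −1/720 × (0.00000 − 0.00000) = 0.00000.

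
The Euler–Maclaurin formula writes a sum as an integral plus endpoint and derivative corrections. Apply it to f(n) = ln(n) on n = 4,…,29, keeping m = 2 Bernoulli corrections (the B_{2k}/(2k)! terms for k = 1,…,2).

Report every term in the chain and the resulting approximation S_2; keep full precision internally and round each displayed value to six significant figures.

The integral term ∫_4^29 ln(x) dx = 67.1064.
Boundary: ½(f(4) + f(29)) = ½(1.38629 + 3.36730) = 2.37680.
Integral + boundary = 69.4832.
k=1: B_{2}/(2)! × [f^{(1)}(29) − f^{(1)}(4)] = 1/12 × (0.0344828 − 0.250000) = -0.0179598.
Running total after k=1: 69.4652.
k=2: B_{4}/(4)! × [f^{(3)}(29) − f^{(3)}(4)] = −1/720 × (8.20042e-05 − 0.0312500) = 4.32889e-05.

S_2 ≈ 69.4653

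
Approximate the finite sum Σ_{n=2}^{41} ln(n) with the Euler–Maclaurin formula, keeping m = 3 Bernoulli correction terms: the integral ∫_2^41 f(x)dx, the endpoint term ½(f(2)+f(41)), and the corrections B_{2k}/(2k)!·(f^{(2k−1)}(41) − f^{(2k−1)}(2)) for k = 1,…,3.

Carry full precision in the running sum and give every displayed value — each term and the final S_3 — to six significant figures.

S_3 ≈ 114.034

∫_2^41 ln(x) dx evaluates to 111.870.
½[f(2) + f(41)] = ½[0.693147 + 3.71357] = 2.20336.
So far: 114.074.
k=1: B_{2}/(2)! × [f^{(1)}(41) − f^{(1)}(2)] = 1/12 × (0.0243902 − 0.500000) = -0.0396341.
Running total after k=1: 114.034.
k=2: B_{4}/(4)! × [f^{(3)}(41) − f^{(3)}(2)] = −1/720 × (2.90187e-05 − 0.250000) = 0.000347182.
Running total after k=2: 114.034.
k=3: B_{6}/(6)! × [f^{(5)}(41) − f^{(5)}(2)] = 1/30240 × (2.07153e-07 − 0.750000) = -2.48016e-05.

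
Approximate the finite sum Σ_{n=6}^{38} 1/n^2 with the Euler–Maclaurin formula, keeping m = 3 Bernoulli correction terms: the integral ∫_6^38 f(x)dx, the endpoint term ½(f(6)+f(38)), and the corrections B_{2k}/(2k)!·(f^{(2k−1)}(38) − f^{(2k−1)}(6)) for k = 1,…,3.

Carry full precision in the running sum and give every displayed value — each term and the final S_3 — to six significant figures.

Integral: ∫_6^38 1/x^2 dx = 0.140351.
½[f(6) + f(38)] = ½[0.0277778 + 0.000692521] = 0.0142351.
Running total after boundary: 0.154586.
Correction k=1: B_{2}/2! · (f^{(1)}(38) − f^{(1)}(6)) = 1/12 · (-3.64485e-05 − (-0.00925926)) = 0.000768568.
Partial sum through k=1: 0.155355.
Correction k=2: B_{4}/4! · (f^{(3)}(38) − f^{(3)}(6)) = −1/720 · (-3.02896e-07 − (-0.00308642)) = -4.28627e-06.
Partial sum through k=2: 0.155350.
Correction k=3: B_{6}/6! · (f^{(5)}(38) − f^{(5)}(6)) = 1/30240 · (-6.29285e-09 − (-0.00257202)) = 8.50532e-08.

S_3 ≈ 0.155350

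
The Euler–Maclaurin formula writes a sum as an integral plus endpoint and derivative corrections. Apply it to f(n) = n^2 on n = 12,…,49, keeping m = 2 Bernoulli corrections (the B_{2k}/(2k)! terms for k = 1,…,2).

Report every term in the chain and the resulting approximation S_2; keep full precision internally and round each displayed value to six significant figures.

∫_12^49 x^2 dx evaluates to 38640.3.
Boundary: ½(f(12) + f(49)) = ½(144.000 + 2401.00) = 1272.50.
Running total after boundary: 39912.8.
Correction k=1: B_{2}/2! · (f^{(1)}(49) − f^{(1)}(12)) = 1/12 · (98.0000 − 24.0000) = 6.16667.
Partial sum through k=1: 39919.0.
Correction k=2: B_{4}/4! · (f^{(3)}(49) − f^{(3)}(12)) = −1/720 · (0.00000 − 0.00000) = 0.00000.

S_2 ≈ 39919.0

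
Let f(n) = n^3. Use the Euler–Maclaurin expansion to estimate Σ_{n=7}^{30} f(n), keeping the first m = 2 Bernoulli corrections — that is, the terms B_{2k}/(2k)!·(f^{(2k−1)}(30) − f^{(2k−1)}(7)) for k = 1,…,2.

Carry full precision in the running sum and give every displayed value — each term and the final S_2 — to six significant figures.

∫_7^30 x^3 dx evaluates to 201900.
½[f(7) + f(30)] = ½[343.000 + 27000.0] = 13671.5.
Integral + boundary = 215571.
k=1: B_{2}/(2)! × [f^{(1)}(30) − f^{(1)}(7)] = 1/12 × (2700.00 − 147.000) = 212.750.
Running total after k=1: 215784.
k=2: B_{4}/(4)! × [f^{(3)}(30) − f^{(3)}(7)] = −1/720 × (6.00000 − 6.00000) = 0.00000.

S_2 ≈ 215784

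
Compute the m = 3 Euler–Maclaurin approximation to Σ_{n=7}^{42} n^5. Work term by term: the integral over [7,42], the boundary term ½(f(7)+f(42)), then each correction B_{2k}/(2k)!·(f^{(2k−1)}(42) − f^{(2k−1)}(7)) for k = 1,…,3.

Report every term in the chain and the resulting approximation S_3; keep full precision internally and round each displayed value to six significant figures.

S_3 ≈ 9.81468e+08

Integral: ∫_7^42 x^5 dx = 9.14819e+08.
½[f(7) + f(42)] = ½[16807.0 + 1.30691e+08] = 6.53540e+07.
Running total after boundary: 9.80173e+08.
Correction k=1: B_{2}/2! · (f^{(1)}(42) − f^{(1)}(7)) = 1/12 · (1.55585e+07 − 12005.0) = 1.29554e+06.
Running total after k=1: 9.81469e+08.
Correction k=2: B_{4}/4! · (f^{(3)}(42) − f^{(3)}(7)) = −1/720 · (105840 − 2940.00) = -142.917.
Running total after k=2: 9.81468e+08.
Correction k=3: B_{6}/6! · (f^{(5)}(42) − f^{(5)}(7)) = 1/30240 · (120.000 − 120.000) = 0.00000.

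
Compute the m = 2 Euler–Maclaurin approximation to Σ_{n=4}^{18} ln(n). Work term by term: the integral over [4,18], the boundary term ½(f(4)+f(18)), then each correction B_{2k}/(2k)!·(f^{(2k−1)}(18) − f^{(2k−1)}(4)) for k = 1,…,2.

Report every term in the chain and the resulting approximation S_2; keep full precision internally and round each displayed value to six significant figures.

S_2 ≈ 34.6037

∫_4^18 ln(x) dx evaluates to 32.4815.
Endpoint term: (f(4) + f(18))/2 = (1.38629 + 2.89037)/2 = 2.13833.
Integral + boundary = 34.6198.
k=1: B_{2}/(2)! × [f^{(1)}(18) − f^{(1)}(4)] = 1/12 × (0.0555556 − 0.250000) = -0.0162037.
Partial sum through k=1: 34.6036.
k=2: B_{4}/(4)! × [f^{(3)}(18) − f^{(3)}(4)] = −1/720 × (0.000342936 − 0.0312500) = 4.29265e-05.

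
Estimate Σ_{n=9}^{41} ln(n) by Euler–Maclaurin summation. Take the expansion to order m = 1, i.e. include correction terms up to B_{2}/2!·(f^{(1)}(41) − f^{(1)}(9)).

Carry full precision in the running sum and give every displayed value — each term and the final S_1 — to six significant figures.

The integral term ∫_9^41 ln(x) dx = 100.481.
Endpoint term: (f(9) + f(41))/2 = (2.19722 + 3.71357)/2 = 2.95540.
Running total after boundary: 103.437.
k=1: B_{2}/(2)! × [f^{(1)}(41) − f^{(1)}(9)] = 1/12 × (0.0243902 − 0.111111) = -0.00722674.

S_1 ≈ 103.430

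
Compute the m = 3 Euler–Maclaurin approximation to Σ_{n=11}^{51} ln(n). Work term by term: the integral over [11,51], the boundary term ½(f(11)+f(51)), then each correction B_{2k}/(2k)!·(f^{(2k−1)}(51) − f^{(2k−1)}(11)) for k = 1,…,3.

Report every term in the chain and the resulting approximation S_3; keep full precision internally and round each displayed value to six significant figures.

S_3 ≈ 137.305

∫_11^51 ln(x) dx evaluates to 134.146.
½[f(11) + f(51)] = ½[2.39790 + 3.93183] = 3.16486.
So far: 137.311.
Correction k=1: B_{2}/2! · (f^{(1)}(51) − f^{(1)}(11)) = 1/12 · (0.0196078 − 0.0909091) = -0.00594177.
Running total after k=1: 137.305.
Correction k=2: B_{4}/4! · (f^{(3)}(51) − f^{(3)}(11)) = −1/720 · (1.50772e-05 − 0.00150263) = 2.06605e-06.
Running total after k=2: 137.305.
Correction k=3: B_{6}/6! · (f^{(5)}(51) − f^{(5)}(11)) = 1/30240 · (6.95601e-08 − 0.000149021) = -4.92565e-09.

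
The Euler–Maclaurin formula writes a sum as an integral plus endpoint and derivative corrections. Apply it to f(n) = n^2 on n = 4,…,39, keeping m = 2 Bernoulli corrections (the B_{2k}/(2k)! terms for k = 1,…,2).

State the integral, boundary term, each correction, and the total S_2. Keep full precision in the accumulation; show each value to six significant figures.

The integral term ∫_4^39 x^2 dx = 19751.7.
Boundary: ½(f(4) + f(39)) = ½(16.0000 + 1521.00) = 768.500.
So far: 20520.2.
Order-1 term: 1/12 · (78.0000 − 8.00000) = 5.83333.
Partial sum through k=1: 20526.0.
Order-2 term: −1/720 · (0.00000 − 0.00000) = 0.00000.

S_2 ≈ 20526.0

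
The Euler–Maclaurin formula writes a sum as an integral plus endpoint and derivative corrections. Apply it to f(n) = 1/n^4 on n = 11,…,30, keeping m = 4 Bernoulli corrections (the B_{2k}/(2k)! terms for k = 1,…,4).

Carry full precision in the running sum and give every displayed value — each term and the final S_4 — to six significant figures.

Integral: ∫_11^30 1/x^4 dx = 0.000238093.
Endpoint term: (f(11) + f(30))/2 = (6.83013e-05 + 1.23457e-06)/2 = 3.47680e-05.
Integral + boundary = 0.000272861.
Order-1 term: 1/12 · (-1.64609e-07 − (-2.48369e-05)) = 2.05602e-06.
Running total after k=1: 0.000274917.
Order-2 term: −1/720 · (-5.48697e-09 − (-6.15790e-06)) = -8.54501e-09.
Running total after k=2: 0.000274908.
Order-3 term: 1/30240 · (-3.41411e-10 − (-2.84994e-06)) = 9.42326e-11.
Running total after k=3: 0.000274908.
Order-4 term: −1/1209600 · (-3.41411e-11 − (-2.11979e-06)) = -1.75244e-12.

S_4 ≈ 0.000274908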